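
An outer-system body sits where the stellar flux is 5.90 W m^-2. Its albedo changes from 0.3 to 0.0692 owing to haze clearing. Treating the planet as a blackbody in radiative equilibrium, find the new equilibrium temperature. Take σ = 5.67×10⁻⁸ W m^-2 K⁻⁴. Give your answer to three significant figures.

70.1 K

With the new albedo, S(1−α₂)/4 = 1.373 W m^-2, so T₂ = 70.15 K.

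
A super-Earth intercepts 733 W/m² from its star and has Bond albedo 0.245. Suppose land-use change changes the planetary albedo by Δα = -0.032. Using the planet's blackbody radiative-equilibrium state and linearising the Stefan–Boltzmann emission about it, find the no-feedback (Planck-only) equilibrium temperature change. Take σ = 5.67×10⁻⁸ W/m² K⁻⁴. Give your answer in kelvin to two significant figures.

2.4 K

Unperturbed T_e = [733.0·(1−0.245)/(4σ)]^¼ = 222.3 K.
TOA radiative forcing: ΔF = −S·Δα/4 = −733.0·(-0.032)/4 = 5.864 W/m².
The Planck feedback parameter is 4σT_e³ = 2.490 W/m²/K.
ΔT₀ = ΔF/λ_P = 5.864/2.490 = 2.36 K.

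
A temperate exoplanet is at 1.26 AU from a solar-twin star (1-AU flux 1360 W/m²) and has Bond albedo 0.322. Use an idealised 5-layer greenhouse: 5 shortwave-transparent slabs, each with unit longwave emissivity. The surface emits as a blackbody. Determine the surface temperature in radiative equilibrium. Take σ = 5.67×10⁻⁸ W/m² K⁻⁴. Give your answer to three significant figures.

352 K

Irradiance scales as 1/d², so S = 1360 W/m² × (1/1.26)² = 856.6 W/m².
Top-of-atmosphere balance: σT_e⁴ = S(1−α)/4 = 145.2 W/m² → T_e = 225.0 K.
With N = 5 opaque layers, T_s = (N+1)^(1/4)·T_e = 6^(1/4)·225.0 = 352.1 K.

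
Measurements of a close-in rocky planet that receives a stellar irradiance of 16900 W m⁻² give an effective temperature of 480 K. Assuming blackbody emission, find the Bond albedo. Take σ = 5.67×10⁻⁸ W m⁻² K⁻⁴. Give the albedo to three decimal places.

0.288

From σT⁴ = S(1−α)/4 we invert for α: 1−α = 4σT⁴/S.
σT⁴ = 3010 W m⁻², so 4σT⁴ = 12040 W m⁻².
Hence α = 1 − 12040/16900 = 0.2876.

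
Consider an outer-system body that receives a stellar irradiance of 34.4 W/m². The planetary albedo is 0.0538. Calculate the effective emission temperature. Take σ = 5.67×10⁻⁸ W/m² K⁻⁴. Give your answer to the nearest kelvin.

109 kelvin

The planet absorbs (1−α)S over its disc πR² and re-emits over 4πR², so the mean absorbed flux is (1−0.0538)·34.40/4 = 8.137 W/m².
Balancing against σT⁴: T = (8.137/5.67×10⁻⁸)^(1/4) = 109.5 K.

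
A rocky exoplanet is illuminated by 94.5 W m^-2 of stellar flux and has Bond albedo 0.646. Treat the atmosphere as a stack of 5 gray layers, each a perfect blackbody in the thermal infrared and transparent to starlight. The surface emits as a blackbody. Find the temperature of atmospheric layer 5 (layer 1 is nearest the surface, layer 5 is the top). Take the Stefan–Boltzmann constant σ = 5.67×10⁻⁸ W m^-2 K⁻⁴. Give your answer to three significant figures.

OLR = S(1−α)/4 = 8.363 W m^-2; the top layer radiates at T_e = 110.2 K.
The net upward flux σT_e⁴ is constant between every pair of levels, so T_k⁴ = (N+1−k)T_e⁴.
With k = 5: T_5 = (5+1−5)^¼·110.2 K = 110.2 K.

110 kelvin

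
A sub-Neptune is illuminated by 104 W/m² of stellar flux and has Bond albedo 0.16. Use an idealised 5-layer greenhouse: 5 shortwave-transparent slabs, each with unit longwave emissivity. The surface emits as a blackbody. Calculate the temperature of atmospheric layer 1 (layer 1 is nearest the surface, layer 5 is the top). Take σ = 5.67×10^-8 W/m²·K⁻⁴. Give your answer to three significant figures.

209 K

The effective emission temperature is T_e = [S(1−α)/(4σ)]^¼ = 140.1 K.
The net upward flux σT_e⁴ is constant between every pair of levels, so T_k⁴ = (N+1−k)T_e⁴.
T_1 = (5)^(1/4)·140.1 = 209.5 K.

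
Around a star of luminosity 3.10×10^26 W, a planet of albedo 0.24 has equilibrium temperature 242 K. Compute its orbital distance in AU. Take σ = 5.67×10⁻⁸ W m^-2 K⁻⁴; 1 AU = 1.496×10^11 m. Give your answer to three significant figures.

Energy balance gives S = 4σT⁴/(1−α) = 1024 W m^-2.
From L = 4πd²S, d = √(3.10×10^26/(4π·1024)) = 1.552×10^11 m = 1.038 AU.

1.04 AU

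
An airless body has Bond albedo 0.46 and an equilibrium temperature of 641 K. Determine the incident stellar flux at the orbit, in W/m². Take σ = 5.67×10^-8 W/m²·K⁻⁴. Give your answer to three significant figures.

From S(1−α)/4 = σT⁴: S = 4σT⁴/(1−α).
σT⁴ = 5.67×10⁻⁸·(641)⁴ = 9572 W/m².
So S = 4×9572/(1−0.46) = 70910 W/m².

70900 W/m²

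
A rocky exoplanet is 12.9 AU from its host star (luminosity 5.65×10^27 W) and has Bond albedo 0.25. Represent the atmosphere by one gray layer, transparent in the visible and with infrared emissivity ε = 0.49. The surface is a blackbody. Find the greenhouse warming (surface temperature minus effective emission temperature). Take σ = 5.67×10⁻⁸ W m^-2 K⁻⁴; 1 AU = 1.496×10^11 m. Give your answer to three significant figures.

10.3 K

Orbital distance: d = 12.9 AU = 1.930×10^12 m.
S = L/(4πd²) = 120.7 W m^-2.
At the top of the atmosphere, σT_e⁴ = S(1−α)/4 = 22.64 W m^-2, giving T_e = 141.4 K.
Surface balance with a leaky layer gives σT_s⁴ = σT_e⁴·2/(2−ε), so T_s = T_e·[2/(2−0.49)]^(1/4) = 151.6 K.
The atmosphere warms the surface by 10.29 K.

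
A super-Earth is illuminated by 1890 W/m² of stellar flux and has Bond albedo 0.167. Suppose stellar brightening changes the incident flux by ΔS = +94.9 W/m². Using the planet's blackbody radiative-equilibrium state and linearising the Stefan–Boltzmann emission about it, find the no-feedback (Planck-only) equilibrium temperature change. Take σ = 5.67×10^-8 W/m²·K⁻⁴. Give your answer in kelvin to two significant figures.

Reference equilibrium: T_e = [S(1−α)/(4σ)]^(1/4) = 288.6 K.
ΔF = Δ[S(1−α)]/4 = (1−0.167)·+94.9/4 = 19.76 W/m².
Linearising σT⁴ gives d(σT⁴)/dT = 4σT_e³ = 5.454 W/m² per K.
Hence the no-feedback warming is ΔF/(4σT_e³) = 3.62 K.

3.6 kelvin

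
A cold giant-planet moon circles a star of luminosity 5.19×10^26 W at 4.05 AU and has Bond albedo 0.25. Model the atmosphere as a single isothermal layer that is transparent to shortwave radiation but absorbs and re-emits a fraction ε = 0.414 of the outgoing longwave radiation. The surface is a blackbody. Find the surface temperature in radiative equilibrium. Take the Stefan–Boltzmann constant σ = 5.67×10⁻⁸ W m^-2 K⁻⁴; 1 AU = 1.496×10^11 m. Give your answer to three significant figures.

147 K

d = 4.05 × 1.496×10^11 m = 6.059×10^11 m.
S = L/(4πd²) = 112.5 W m^-2.
The planet radiates to space at T_e = [S(1−α)/(4σ)]^(1/4) = 138.9 K.
Surface balance with a leaky layer gives σT_s⁴ = σT_e⁴·2/(2−ε), so T_s = T_e·[2/(2−0.414)]^(1/4) = 147.2 K.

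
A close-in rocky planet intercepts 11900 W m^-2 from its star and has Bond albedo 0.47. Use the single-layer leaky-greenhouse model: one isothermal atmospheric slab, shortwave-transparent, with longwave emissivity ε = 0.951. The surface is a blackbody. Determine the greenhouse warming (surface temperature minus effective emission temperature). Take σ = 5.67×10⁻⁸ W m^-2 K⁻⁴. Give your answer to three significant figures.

71.5 K

At the top of the atmosphere, σT_e⁴ = S(1−α)/4 = 1577 W m^-2, giving T_e = 408.4 K.
For a single slab of emissivity ε, T_s⁴ = 2T_e⁴/(2−ε); thus T_s = 408.4·(1.907)^(1/4) = 479.9 K.
T_s − T_e = 479.9 − 408.4 = 71.49 K.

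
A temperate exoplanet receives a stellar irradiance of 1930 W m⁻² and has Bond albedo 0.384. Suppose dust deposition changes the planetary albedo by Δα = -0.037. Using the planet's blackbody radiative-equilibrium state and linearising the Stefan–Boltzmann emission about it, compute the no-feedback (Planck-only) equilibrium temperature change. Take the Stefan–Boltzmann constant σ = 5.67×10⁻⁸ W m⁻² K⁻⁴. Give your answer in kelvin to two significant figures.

4.0 K

The baseline emission temperature is T_e = 269.1 K.
TOA radiative forcing: ΔF = −S·Δα/4 = −1930·(-0.037)/4 = 17.85 W m⁻².
Planck response: λ_P = 4σT_e³ = 4·5.67×10⁻⁸·(269.1)³ = 4.418 W m⁻²/K.
Hence the no-feedback warming is ΔF/(4σT_e³) = 4.04 K.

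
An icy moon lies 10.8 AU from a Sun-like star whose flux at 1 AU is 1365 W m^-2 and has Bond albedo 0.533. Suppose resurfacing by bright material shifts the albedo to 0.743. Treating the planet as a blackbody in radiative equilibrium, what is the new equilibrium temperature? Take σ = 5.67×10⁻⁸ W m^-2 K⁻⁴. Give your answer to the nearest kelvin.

Flux at the orbit: S = 1365/(10.8)² = 11.70 W m^-2.
With the new albedo, S(1−α₂)/4 = 0.7519 W m^-2, so T₂ = 60.35 K.

60 kelvin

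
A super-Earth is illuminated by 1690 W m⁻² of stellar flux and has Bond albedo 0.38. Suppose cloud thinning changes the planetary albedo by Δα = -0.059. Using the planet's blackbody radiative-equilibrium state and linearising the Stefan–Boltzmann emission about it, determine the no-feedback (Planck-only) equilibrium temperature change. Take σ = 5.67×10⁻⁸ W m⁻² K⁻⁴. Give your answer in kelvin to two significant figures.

The baseline emission temperature is T_e = 260.7 K.
TOA radiative forcing: ΔF = −S·Δα/4 = −1690·(-0.059)/4 = 24.93 W m⁻².
Linearising σT⁴ gives d(σT⁴)/dT = 4σT_e³ = 4.019 W m⁻² per K.
So ΔT₀ = 24.93/4.019 = 6.20 K.

6.2 K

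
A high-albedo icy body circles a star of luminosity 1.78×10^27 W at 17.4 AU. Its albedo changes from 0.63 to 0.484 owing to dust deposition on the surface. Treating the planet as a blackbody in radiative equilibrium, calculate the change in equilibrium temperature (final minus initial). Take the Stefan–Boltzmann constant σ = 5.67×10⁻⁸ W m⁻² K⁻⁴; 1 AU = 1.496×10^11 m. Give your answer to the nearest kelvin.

d = 17.4 × 1.496×10^11 m = 2.603×10^12 m.
Spreading L over a sphere of radius d: S = 1.78×10^27/(4π·2.60×10^12²) = 20.90 W m⁻².
Before: T₁ = [20.90·0.37/(4σ)]^(1/4) = 76.42 K.
With α = 0.484, T₂ = 83.05 K.
Change: 83.05 − 76.42 = 6.626 K.

7 kelvin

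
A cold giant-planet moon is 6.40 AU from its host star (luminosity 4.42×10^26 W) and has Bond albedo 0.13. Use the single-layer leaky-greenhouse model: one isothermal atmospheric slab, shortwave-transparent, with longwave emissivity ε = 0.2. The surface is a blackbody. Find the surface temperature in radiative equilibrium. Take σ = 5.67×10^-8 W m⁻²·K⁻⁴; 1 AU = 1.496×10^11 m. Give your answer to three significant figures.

d = 6.40 × 1.496×10^11 m = 9.574×10^11 m.
Flux at the orbit: S = L/(4πd²) = 4.42×10^26/(4π·(9.57×10^11)²) = 38.37 W m⁻².
The planet radiates to space at T_e = [S(1−α)/(4σ)]^(1/4) = 110.1 K.
Surface balance with a leaky layer gives σT_s⁴ = σT_e⁴·2/(2−ε), so T_s = T_e·[2/(2−0.2)]^(1/4) = 113.1 K.

113 K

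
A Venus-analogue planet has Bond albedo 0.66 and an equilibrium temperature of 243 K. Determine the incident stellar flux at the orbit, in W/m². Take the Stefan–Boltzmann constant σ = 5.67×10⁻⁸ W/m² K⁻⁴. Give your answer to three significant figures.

Invert the energy balance for S: S = 4σT⁴/(1−α).
The emitted flux is σT⁴ = 197.7 W/m².
S = 4·197.7/0.34 = 2326 W/m².

2330 W/m²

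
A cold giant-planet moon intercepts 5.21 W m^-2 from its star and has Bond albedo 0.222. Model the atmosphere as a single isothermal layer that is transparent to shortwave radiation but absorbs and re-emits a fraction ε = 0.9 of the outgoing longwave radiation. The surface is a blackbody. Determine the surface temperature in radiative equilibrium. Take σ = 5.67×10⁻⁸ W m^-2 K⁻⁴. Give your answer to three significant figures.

At the top of the atmosphere, σT_e⁴ = S(1−α)/4 = 1.013 W m^-2, giving T_e = 65.02 K.
For a single slab of emissivity ε, T_s⁴ = 2T_e⁴/(2−ε); thus T_s = 65.02·(1.818)^(1/4) = 75.50 K.

75.5 K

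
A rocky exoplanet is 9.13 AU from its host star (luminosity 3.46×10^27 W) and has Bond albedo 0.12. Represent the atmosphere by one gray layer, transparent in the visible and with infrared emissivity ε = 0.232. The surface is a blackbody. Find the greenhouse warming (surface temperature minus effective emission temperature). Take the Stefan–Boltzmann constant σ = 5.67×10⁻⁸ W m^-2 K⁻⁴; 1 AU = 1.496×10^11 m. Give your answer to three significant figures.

4.84 K

Orbital distance: d = 9.13 AU = 1.366×10^12 m.
S = L/(4πd²) = 147.6 W m^-2.
The planet radiates to space at T_e = [S(1−α)/(4σ)]^(1/4) = 154.7 K.
The surface balance (absorbed SW + ε·downward IR = σT_s⁴) with T_a⁴ = T_s⁴/2 reduces to T_s = T_e·[2/(2−ε)]^¼ = 159.5 K.
T_s − T_e = 159.5 − 154.7 = 4.843 K.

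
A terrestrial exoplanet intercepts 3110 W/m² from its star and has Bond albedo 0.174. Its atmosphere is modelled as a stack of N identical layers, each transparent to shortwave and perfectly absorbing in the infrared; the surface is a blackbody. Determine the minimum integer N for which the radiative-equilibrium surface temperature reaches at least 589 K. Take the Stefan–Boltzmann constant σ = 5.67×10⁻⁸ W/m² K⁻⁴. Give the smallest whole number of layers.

OLR = S(1−α)/4 = 642.2 W/m²; the top layer radiates at T_e = 326.2 K.
T_s = (N+1)^(1/4)·T_e ≥ 589 K requires N+1 ≥ (T_s/T_e)⁴ = (589/326.2)⁴ = 10.626.
So N ≥ 9.626; the smallest integer is N = 10.

10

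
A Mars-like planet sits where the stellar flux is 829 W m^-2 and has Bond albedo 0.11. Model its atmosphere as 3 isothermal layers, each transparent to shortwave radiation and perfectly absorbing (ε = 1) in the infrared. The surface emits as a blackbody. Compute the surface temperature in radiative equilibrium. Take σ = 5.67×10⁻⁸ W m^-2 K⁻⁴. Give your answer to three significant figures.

OLR = S(1−α)/4 = 184.5 W m^-2; the top layer radiates at T_e = 238.8 K.
With N = 3 opaque layers, T_s = (N+1)^(1/4)·T_e = 4^(1/4)·238.8 = 337.7 K.

338 kelvin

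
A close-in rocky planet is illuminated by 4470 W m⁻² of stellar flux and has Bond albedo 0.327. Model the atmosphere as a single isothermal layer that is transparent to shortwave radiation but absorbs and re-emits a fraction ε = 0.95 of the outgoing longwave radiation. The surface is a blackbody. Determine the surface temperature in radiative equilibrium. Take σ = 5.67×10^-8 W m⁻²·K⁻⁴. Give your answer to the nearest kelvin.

The planet radiates to space at T_e = [S(1−α)/(4σ)]^(1/4) = 339.4 K.
The surface balance (absorbed SW + ε·downward IR = σT_s⁴) with T_a⁴ = T_s⁴/2 reduces to T_s = T_e·[2/(2−ε)]^¼ = 398.7 K.

399 K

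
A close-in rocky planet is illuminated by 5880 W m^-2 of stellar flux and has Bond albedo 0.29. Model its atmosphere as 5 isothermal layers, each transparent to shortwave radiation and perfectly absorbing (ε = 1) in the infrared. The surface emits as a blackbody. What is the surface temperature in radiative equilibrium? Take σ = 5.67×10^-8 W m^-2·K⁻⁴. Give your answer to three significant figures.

OLR = S(1−α)/4 = 1044 W m^-2; the top layer radiates at T_e = 368.3 K.
With N = 5 opaque layers, T_s = (N+1)^(1/4)·T_e = 6^(1/4)·368.3 = 576.5 K.

576 K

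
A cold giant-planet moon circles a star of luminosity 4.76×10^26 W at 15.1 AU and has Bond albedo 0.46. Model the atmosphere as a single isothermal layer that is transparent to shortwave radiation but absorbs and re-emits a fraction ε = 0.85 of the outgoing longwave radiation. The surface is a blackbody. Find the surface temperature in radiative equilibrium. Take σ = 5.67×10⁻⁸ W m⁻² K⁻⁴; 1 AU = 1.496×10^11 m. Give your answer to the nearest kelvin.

74 kelvin

d = 15.1 × 1.496×10^11 m = 2.259×10^12 m.
S = L/(4πd²) = 7.423 W m⁻².
At the top of the atmosphere, σT_e⁴ = S(1−α)/4 = 1.002 W m⁻², giving T_e = 64.84 K.
The surface balance (absorbed SW + ε·downward IR = σT_s⁴) with T_a⁴ = T_s⁴/2 reduces to T_s = T_e·[2/(2−ε)]^¼ = 74.46 K.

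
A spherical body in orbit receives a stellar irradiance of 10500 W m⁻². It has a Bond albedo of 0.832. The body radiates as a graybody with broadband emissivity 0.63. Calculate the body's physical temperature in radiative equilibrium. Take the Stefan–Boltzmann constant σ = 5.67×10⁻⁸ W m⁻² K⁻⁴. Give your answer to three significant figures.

The planet absorbs (1−α)S over its disc πR² and re-emits over 4πR², so the mean absorbed flux is (1−0.832)·10500/4 = 441.0 W m⁻².
Equating to εσT⁴ with ε = 0.63: T = (441.0/0.63σ)^(1/4) = 333.3 K.

333 kelvin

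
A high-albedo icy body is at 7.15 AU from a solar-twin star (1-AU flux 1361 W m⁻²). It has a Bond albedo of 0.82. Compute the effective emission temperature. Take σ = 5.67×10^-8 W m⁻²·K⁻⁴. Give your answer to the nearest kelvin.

68 K

Flux at the orbit: S = 1361/(7.15)² = 26.62 W m⁻².
Absorbed flux (global mean): S(1−α)/4 = 26.62·0.18/4 = 1.198 W m⁻².
Balancing against σT⁴: T = (1.198/5.67×10⁻⁸)^(1/4) = 67.80 K.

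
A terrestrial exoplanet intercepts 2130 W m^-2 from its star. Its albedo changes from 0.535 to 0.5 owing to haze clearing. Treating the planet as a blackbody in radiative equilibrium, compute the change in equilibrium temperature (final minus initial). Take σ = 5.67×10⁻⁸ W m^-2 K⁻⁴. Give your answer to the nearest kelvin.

5 K

With α = 0.535, T₁ = 257.1 K.
Final:   T₂ = [S(1−0.5)/(4σ)]^(1/4) = 261.8 K.
ΔT = T₂ − T₁ = 4.706 K.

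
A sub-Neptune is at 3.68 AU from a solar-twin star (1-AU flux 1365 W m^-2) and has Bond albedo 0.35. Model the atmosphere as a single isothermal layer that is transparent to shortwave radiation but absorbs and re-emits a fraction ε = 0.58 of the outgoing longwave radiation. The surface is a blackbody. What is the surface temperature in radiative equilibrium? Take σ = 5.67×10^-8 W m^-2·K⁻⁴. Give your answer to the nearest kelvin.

142 kelvin

Flux at the orbit: S = 1365/(3.68)² = 100.8 W m^-2.
At the top of the atmosphere, σT_e⁴ = S(1−α)/4 = 16.38 W m^-2, giving T_e = 130.4 K.
For a single slab of emissivity ε, T_s⁴ = 2T_e⁴/(2−ε); thus T_s = 130.4·(1.408)^(1/4) = 142.0 K.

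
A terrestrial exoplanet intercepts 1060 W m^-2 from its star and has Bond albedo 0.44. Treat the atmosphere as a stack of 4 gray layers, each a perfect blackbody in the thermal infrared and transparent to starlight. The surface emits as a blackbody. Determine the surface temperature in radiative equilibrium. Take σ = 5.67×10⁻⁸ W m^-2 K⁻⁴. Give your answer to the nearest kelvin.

338 K

The effective emission temperature is T_e = [S(1−α)/(4σ)]^¼ = 226.2 K.
For an N-layer opaque stack, T_s⁴ = (N+1)T_e⁴, hence T_s = (5)^(1/4)×226.2 K = 338.2 K.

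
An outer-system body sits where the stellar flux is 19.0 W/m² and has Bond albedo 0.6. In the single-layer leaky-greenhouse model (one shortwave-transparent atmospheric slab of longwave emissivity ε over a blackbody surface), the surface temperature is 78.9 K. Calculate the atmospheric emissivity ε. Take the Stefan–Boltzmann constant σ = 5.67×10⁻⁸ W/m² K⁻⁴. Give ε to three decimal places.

0.271

TOA balance gives T_e = 76.08 K.
T_s⁴ = T_e⁴·2/(2−ε) → ε = 2 − 2(T_e/T_s)⁴ = 2 − 2·(76.08/78.9)⁴ = 0.2706.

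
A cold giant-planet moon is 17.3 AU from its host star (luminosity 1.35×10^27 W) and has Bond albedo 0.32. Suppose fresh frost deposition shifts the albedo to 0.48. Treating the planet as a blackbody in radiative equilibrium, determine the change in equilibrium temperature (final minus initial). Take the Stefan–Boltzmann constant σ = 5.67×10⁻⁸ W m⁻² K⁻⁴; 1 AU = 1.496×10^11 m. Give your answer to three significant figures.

d = 17.3 × 1.496×10^11 m = 2.588×10^12 m.
Flux at the orbit: S = L/(4πd²) = 1.35×10^27/(4π·(2.59×10^12)²) = 16.04 W m⁻².
With α = 0.32, T₁ = 83.27 K.
Final:   T₂ = [S(1−0.48)/(4σ)]^(1/4) = 77.87 K.
Change: 77.87 − 83.27 = -5.402 K.

-5.40 K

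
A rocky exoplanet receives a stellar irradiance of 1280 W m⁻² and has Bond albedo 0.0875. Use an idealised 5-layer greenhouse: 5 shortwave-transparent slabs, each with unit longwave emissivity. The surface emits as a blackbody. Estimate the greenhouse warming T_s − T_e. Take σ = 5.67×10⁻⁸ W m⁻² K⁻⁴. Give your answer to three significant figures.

151 kelvin

Top-of-atmosphere balance: σT_e⁴ = S(1−α)/4 = 292.0 W m⁻² → T_e = 267.9 K.
Surface: T_s = (6)^¼·T_e = 419.3 K.
So the greenhouse effect raises the surface by 419.3 − 267.9 = 151.4 K.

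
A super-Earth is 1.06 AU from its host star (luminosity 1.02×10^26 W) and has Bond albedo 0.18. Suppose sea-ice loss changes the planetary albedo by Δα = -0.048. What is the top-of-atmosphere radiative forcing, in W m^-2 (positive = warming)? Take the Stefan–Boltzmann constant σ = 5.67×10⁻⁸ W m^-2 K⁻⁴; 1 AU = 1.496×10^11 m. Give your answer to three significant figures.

3.87 W m^-2

d = 1.06 × 1.496×10^11 m = 1.586×10^11 m.
Flux at the orbit: S = L/(4πd²) = 1.02×10^26/(4π·(1.59×10^11)²) = 322.8 W m^-2.
TOA radiative forcing: ΔF = −S·Δα/4 = −322.8·(-0.048)/4 = 3.873 W m^-2.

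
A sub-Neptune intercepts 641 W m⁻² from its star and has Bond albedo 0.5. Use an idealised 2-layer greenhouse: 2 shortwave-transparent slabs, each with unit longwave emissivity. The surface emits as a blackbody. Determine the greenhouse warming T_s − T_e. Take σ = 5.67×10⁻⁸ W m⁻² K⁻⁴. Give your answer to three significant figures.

61.3 K

Top-of-atmosphere balance: σT_e⁴ = S(1−α)/4 = 80.12 W m⁻² → T_e = 193.9 K.
T_s = (N+1)^(1/4)·T_e = 255.2 K.
Warming: T_s − T_e = 61.28 K.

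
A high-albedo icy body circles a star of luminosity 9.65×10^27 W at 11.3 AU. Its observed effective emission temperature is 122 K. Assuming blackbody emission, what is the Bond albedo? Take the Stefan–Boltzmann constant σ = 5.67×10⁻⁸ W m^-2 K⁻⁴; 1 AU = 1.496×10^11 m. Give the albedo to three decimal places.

0.813

d = 11.3 × 1.496×10^11 m = 1.690×10^12 m.
Flux at the orbit: S = L/(4πd²) = 9.65×10^27/(4π·(1.69×10^12)²) = 268.7 W m^-2.
From σT⁴ = S(1−α)/4 we invert for α: 1−α = 4σT⁴/S.
4σT⁴ = 4·5.67×10⁻⁸·(122)⁴ = 50.24 W m^-2.
Hence α = 1 − 50.24/268.7 = 0.8130.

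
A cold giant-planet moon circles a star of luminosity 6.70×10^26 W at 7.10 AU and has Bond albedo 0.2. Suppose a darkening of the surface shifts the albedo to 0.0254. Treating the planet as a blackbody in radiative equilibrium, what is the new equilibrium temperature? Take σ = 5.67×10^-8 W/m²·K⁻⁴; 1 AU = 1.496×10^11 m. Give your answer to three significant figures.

119 K

Orbital distance: d = 7.10 AU = 1.062×10^12 m.
Flux at the orbit: S = L/(4πd²) = 6.70×10^26/(4π·(1.06×10^12)²) = 47.26 W/m².
T₂ = [S(1−α₂)/(4σ)]^(1/4) = [47.26·0.975/(4σ)]^(1/4) = 119.4 K.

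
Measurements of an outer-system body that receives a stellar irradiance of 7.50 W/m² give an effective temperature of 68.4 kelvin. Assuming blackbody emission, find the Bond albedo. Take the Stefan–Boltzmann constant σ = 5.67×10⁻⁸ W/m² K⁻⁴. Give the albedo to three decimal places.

Energy balance: S(1−α)/4 = σT⁴, so 1−α = 4σT⁴/S.
4σT⁴ = 4·5.67×10⁻⁸·(68.4)⁴ = 4.964 W/m².
1−α = 4.964/7.500 = 0.6619, so α = 0.3381.

0.338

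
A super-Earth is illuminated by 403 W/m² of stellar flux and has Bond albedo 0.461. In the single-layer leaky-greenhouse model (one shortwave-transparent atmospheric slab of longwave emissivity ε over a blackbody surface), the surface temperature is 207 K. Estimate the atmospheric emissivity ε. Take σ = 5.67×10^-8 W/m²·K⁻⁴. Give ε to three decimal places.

0.957

TOA balance gives T_e = 175.9 K.
Since (2−ε)/2 = (T_e/T_s)⁴ = 0.5216, ε = 0.9567.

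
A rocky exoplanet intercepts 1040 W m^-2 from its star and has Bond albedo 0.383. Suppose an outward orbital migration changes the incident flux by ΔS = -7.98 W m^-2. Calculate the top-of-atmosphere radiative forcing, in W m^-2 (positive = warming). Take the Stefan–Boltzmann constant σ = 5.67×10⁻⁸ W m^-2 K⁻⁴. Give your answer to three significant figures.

ΔF = Δ[S(1−α)]/4 = (1−0.383)·-7.98/4 = -1.231 W m^-2.

-1.23 W m^-2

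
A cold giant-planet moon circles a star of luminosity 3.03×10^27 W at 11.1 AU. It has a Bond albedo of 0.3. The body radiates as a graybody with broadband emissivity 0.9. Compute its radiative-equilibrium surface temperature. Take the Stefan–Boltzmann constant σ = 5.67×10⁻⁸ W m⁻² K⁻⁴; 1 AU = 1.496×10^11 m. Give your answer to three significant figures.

Orbital distance: d = 11.1 AU = 1.661×10^12 m.
S = L/(4πd²) = 87.44 W m⁻².
Averaging over the sphere, the absorbed flux is S(1−α)/4 = 15.30 W m⁻².
Equating to εσT⁴ with ε = 0.9: T = (15.30/0.9σ)^(1/4) = 131.6 K.

132 kelvin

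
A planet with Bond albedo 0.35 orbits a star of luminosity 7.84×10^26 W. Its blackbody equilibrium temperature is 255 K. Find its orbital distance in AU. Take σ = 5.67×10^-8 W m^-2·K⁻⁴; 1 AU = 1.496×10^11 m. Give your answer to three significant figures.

1.37 AU

The flux needed for this T is 4σT⁴/(1−0.35) = 1475 W m^-2.
Then d = [L/(4πS)]^(1/2) = 2.056×10^11 m, i.e. 1.375 AU.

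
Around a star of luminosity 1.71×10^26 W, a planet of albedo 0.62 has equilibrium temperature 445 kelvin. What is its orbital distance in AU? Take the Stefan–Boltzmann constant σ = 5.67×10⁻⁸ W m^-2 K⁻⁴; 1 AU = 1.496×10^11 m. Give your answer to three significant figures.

Required flux: S = 4σT⁴/(1−α) = 23400 W m^-2.
Then d = [L/(4πS)]^(1/2) = 2.411×10^10 m, i.e. 0.1612 AU.

0.161 AU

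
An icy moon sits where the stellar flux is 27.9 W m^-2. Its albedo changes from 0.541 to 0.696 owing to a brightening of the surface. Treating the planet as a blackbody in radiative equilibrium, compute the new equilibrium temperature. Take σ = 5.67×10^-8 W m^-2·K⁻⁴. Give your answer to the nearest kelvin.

With the new albedo, S(1−α₂)/4 = 2.120 W m^-2, so T₂ = 78.20 K.

78 K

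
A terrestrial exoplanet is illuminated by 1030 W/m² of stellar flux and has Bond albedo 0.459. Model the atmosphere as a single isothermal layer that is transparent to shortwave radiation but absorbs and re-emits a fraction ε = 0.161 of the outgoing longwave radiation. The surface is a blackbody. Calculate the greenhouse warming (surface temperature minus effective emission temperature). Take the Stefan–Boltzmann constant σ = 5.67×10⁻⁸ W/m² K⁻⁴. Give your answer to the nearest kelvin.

At the top of the atmosphere, σT_e⁴ = S(1−α)/4 = 139.3 W/m², giving T_e = 222.6 K.
For a single slab of emissivity ε, T_s⁴ = 2T_e⁴/(2−ε); thus T_s = 222.6·(1.088)^(1/4) = 227.4 K.
T_s − T_e = 227.4 − 222.6 = 4.721 K.

5 K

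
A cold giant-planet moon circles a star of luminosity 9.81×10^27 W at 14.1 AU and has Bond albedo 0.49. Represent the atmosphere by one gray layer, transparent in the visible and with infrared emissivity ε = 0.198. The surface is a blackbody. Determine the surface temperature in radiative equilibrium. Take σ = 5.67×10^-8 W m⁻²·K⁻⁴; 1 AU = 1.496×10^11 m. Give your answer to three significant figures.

d = 14.1 × 1.496×10^11 m = 2.109×10^12 m.
Flux at the orbit: S = L/(4πd²) = 9.81×10^27/(4π·(2.11×10^12)²) = 175.5 W m⁻².
At the top of the atmosphere, σT_e⁴ = S(1−α)/4 = 22.37 W m⁻², giving T_e = 140.9 K.
The surface balance (absorbed SW + ε·downward IR = σT_s⁴) with T_a⁴ = T_s⁴/2 reduces to T_s = T_e·[2/(2−ε)]^¼ = 144.7 K.

145 K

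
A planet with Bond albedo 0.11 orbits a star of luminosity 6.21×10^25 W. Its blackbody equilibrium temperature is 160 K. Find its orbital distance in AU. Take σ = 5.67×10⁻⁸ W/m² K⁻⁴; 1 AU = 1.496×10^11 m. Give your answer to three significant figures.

1.15 AU

The flux needed for this T is 4σT⁴/(1−0.11) = 167.0 W/m².
From L = 4πd²S, d = √(6.21×10^25/(4π·167.0)) = 1.720×10^11 m = 1.150 AU.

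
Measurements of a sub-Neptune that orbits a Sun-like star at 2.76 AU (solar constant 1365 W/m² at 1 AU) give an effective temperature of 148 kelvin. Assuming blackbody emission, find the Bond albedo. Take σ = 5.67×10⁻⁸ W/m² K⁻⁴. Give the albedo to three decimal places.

Irradiance scales as 1/d², so S = 1365 W/m² × (1/2.76)² = 179.2 W/m².
Energy balance: S(1−α)/4 = σT⁴, so 1−α = 4σT⁴/S.
4σT⁴ = 4·5.67×10⁻⁸·(148)⁴ = 108.8 W/m².
Hence α = 1 − 108.8/179.2 = 0.3927.

0.393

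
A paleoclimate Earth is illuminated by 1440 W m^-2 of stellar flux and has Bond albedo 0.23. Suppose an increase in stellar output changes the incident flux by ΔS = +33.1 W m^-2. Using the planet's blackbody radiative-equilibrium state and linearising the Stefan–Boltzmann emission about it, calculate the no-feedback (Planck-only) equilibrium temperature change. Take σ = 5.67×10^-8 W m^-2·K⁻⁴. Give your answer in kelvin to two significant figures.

1.5 K

Reference equilibrium: T_e = [S(1−α)/(4σ)]^(1/4) = 264.4 K.
TOA radiative forcing: ΔF = (1−α)ΔS/4 = 0.77·(+33.1)/4 = 6.372 W m^-2.
Planck response: λ_P = 4σT_e³ = 4·5.67×10⁻⁸·(264.4)³ = 4.193 W m^-2/K.
Hence the no-feedback warming is ΔF/(4σT_e³) = 1.52 K.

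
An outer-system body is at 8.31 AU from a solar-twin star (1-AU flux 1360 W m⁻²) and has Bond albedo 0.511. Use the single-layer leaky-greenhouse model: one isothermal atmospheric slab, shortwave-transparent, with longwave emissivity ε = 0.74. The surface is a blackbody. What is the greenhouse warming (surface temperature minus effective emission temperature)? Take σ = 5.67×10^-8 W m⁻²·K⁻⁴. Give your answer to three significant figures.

9.88 kelvin

Flux at the orbit: S = 1360/(8.31)² = 19.69 W m⁻².
At the top of the atmosphere, σT_e⁴ = S(1−α)/4 = 2.408 W m⁻², giving T_e = 80.72 K.
Surface balance with a leaky layer gives σT_s⁴ = σT_e⁴·2/(2−ε), so T_s = T_e·[2/(2−0.74)]^(1/4) = 90.61 K.
The atmosphere warms the surface by 9.884 K.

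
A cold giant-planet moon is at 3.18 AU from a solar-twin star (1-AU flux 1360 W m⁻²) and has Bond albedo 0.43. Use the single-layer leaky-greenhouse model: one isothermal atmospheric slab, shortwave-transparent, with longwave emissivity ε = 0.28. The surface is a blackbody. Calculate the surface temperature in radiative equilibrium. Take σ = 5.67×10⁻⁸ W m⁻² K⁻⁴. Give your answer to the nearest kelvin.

By the inverse-square law, S = 1360/3.18² = 134.5 W m⁻².
The planet radiates to space at T_e = [S(1−α)/(4σ)]^(1/4) = 135.6 K.
The surface balance (absorbed SW + ε·downward IR = σT_s⁴) with T_a⁴ = T_s⁴/2 reduces to T_s = T_e·[2/(2−ε)]^¼ = 140.8 K.

141 K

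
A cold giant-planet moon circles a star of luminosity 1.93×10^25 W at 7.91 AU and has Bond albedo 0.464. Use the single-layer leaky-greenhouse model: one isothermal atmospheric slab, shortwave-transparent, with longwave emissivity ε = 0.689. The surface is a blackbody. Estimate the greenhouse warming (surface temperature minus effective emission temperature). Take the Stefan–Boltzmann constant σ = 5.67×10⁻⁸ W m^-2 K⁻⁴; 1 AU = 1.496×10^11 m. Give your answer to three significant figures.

4.47 kelvin

d = 7.91 × 1.496×10^11 m = 1.183×10^12 m.
S = L/(4πd²) = 1.097 W m^-2.
The planet radiates to space at T_e = [S(1−α)/(4σ)]^(1/4) = 40.12 K.
Surface balance with a leaky layer gives σT_s⁴ = σT_e⁴·2/(2−ε), so T_s = T_e·[2/(2−0.689)]^(1/4) = 44.59 K.
Greenhouse warming: T_s − T_e = 4.469 K.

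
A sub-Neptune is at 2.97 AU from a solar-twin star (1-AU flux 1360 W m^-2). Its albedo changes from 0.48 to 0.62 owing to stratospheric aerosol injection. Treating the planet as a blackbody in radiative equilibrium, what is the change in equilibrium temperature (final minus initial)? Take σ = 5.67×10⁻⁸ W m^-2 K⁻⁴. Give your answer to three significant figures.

Irradiance scales as 1/d², so S = 1360 W m^-2 × (1/2.97)² = 154.2 W m^-2.
With α = 0.48, T₁ = 137.1 K.
After:  T₂ = [154.2·0.38/(4σ)]^(1/4) = 126.8 K.
Change: 126.8 − 137.1 = -10.34 K.

-10.3 K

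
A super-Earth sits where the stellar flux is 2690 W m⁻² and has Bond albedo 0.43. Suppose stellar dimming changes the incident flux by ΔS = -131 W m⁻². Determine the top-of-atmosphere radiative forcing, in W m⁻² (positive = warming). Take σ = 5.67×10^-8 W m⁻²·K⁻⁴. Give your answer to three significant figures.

TOA radiative forcing: ΔF = (1−α)ΔS/4 = 0.57·(-131)/4 = -18.67 W m⁻².

-18.7 W m⁻²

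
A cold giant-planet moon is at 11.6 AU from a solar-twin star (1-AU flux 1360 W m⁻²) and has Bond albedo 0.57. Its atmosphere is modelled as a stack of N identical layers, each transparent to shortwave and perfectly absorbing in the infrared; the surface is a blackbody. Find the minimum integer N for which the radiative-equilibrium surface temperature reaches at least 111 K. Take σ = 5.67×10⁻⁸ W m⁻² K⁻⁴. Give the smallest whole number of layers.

7

Irradiance scales as 1/d², so S = 1360 W m⁻² × (1/11.6)² = 10.11 W m⁻².
The effective emission temperature is T_e = [S(1−α)/(4σ)]^¼ = 66.16 K.
Need (N+1)T_e⁴ ≥ T_s⁴, i.e. N+1 ≥ (111/66.16)⁴ = 7.922.
Rounding up, N = 7.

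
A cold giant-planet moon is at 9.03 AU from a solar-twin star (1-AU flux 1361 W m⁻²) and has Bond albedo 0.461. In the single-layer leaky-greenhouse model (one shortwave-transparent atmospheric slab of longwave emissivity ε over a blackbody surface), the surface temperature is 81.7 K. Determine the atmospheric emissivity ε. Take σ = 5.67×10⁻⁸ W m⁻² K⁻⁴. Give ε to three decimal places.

Flux at the orbit: S = 1361/(9.03)² = 16.69 W m⁻².
First, T_e = [16.69·(1−0.461)/(4σ)]^(1/4) = 79.36 K.
Inverting T_s⁴ = 2T_e⁴/(2−ε): (T_e/T_s)⁴ = 0.8903, so ε = 2(1 − 0.8903) = 0.2194.

0.219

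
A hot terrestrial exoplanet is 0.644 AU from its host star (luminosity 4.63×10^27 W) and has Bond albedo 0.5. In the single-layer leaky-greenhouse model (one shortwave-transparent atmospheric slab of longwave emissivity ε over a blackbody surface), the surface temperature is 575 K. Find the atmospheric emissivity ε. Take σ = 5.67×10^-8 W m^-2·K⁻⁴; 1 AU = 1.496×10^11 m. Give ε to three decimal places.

0.399

d = 0.644 × 1.496×10^11 m = 9.634×10^10 m.
Flux at the orbit: S = L/(4πd²) = 4.63×10^27/(4π·(9.63×10^10)²) = 39700 W m^-2.
First, T_e = [39700·(1−0.5)/(4σ)]^(1/4) = 543.9 K.
Inverting T_s⁴ = 2T_e⁴/(2−ε): (T_e/T_s)⁴ = 0.8006, so ε = 2(1 − 0.8006) = 0.3989.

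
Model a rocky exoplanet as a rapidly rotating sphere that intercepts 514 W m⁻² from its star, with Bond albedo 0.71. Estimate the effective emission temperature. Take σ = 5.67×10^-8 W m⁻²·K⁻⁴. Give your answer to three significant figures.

160 K

Absorbed flux (global mean): S(1−α)/4 = 514.0·0.29/4 = 37.27 W m⁻².
In equilibrium σT⁴ equals this, so T = 160.1 K.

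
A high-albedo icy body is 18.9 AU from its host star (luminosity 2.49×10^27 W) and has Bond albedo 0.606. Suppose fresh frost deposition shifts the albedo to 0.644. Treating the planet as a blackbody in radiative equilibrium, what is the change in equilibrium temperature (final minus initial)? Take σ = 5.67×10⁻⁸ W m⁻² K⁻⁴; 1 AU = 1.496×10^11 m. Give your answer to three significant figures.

-2.03 K

d = 18.9 × 1.496×10^11 m = 2.827×10^12 m.
S = L/(4πd²) = 24.79 W m⁻².
Before: T₁ = [24.79·0.394/(4σ)]^(1/4) = 81.01 K.
With α = 0.644, T₂ = 78.98 K.
Change: 78.98 − 81.01 = -2.028 K.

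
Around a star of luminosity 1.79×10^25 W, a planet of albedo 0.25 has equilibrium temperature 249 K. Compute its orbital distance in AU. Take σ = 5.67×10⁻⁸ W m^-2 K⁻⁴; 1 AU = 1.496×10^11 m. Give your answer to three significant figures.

Energy balance gives S = 4σT⁴/(1−α) = 1162 W m^-2.
From L = 4πd²S, d = √(1.79×10^25/(4π·1162)) = 3.501×10^10 m = 0.2340 AU.

0.234 AU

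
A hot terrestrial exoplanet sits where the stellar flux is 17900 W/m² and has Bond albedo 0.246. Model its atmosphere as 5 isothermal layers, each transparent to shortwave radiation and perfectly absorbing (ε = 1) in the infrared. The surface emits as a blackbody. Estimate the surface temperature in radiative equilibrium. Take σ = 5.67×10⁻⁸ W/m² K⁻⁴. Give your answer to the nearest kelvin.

773 K

Top-of-atmosphere balance: σT_e⁴ = S(1−α)/4 = 3374 W/m² → T_e = 493.9 K.
For an N-layer opaque stack, T_s⁴ = (N+1)T_e⁴, hence T_s = (6)^(1/4)×493.9 K = 773.0 K.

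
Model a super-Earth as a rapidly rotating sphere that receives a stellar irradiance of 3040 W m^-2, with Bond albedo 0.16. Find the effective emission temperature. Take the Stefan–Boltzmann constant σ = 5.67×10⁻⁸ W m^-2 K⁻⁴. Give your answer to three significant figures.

Absorbed flux (global mean): S(1−α)/4 = 3040·0.84/4 = 638.4 W m^-2.
In equilibrium σT⁴ equals this, so T = 325.7 K.

326 kelvin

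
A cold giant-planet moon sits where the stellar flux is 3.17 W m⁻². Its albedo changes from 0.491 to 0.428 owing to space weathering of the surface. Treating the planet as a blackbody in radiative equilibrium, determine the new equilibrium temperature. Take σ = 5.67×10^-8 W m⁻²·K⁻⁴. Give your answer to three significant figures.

T₂ = [S(1−α₂)/(4σ)]^(1/4) = [3.170·0.572/(4σ)]^(1/4) = 53.17 K.

53.2 K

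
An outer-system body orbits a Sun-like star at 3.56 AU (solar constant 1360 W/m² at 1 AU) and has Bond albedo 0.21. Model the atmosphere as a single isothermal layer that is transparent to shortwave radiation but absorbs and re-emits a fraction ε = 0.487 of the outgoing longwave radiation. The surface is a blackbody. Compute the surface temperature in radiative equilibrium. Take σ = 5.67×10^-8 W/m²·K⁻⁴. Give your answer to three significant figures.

149 K

By the inverse-square law, S = 1360/3.56² = 107.3 W/m².
Effective emission temperature (TOA balance): σT_e⁴ = S(1−α)/4 = 21.19 W/m² → T_e = 139.0 K.
For a single slab of emissivity ε, T_s⁴ = 2T_e⁴/(2−ε); thus T_s = 139.0·(1.322)^(1/4) = 149.1 K.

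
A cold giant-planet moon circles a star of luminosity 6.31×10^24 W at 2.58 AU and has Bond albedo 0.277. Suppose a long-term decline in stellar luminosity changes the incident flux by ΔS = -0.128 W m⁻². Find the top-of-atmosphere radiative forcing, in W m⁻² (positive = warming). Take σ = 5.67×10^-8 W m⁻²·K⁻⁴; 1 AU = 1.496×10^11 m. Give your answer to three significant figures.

-0.0231 W m⁻²

Orbital distance: d = 2.58 AU = 3.860×10^11 m.
Spreading L over a sphere of radius d: S = 6.31×10^24/(4π·3.86×10^11²) = 3.371 W m⁻².
ΔF = Δ[S(1−α)]/4 = (1−0.277)·-0.128/4 = -0.02314 W m⁻².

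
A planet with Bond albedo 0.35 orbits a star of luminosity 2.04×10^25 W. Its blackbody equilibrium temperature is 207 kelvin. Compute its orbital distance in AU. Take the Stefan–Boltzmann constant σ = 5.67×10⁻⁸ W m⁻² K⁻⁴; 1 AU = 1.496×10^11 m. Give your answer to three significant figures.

0.336 AU

Required flux: S = 4σT⁴/(1−α) = 640.6 W m⁻².
From L = 4πd²S, d = √(2.04×10^25/(4π·640.6)) = 5.034×10^10 m = 0.3365 AU.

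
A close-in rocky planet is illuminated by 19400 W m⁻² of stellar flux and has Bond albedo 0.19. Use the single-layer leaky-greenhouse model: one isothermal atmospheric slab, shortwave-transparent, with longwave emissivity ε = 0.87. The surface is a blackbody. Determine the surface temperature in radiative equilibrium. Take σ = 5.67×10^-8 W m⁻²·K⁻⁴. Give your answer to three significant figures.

592 kelvin

The planet radiates to space at T_e = [S(1−α)/(4σ)]^(1/4) = 513.1 K.
For a single slab of emissivity ε, T_s⁴ = 2T_e⁴/(2−ε); thus T_s = 513.1·(1.77)^(1/4) = 591.8 K.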